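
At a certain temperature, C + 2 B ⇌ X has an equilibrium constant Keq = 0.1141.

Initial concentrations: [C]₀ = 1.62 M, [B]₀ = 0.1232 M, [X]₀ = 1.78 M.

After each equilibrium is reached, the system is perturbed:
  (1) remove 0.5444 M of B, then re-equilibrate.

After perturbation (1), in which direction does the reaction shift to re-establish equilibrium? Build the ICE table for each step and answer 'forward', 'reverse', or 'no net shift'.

Direction: reverse

Q₀ = 72.39 vs Keq = 0.1141 ⇒ Q>K, reverse
Step 1:
                    C           B           X
  Initial        1.62      0.1232        1.78
  Change        0.848       1.696      -0.848
  Equil         2.468       1.819       0.932
  solve Keq expr → x = -0.848; check Q = 0.1141
Then remove 0.5444 M of B.
Step 2:
                    C           B           X
  Initial       2.468       1.275       0.932
  Change       0.1629      0.3258     -0.1629
  Equil         2.631       1.601      0.7691
  solve Keq expr → x = -0.1629; check Q = 0.1141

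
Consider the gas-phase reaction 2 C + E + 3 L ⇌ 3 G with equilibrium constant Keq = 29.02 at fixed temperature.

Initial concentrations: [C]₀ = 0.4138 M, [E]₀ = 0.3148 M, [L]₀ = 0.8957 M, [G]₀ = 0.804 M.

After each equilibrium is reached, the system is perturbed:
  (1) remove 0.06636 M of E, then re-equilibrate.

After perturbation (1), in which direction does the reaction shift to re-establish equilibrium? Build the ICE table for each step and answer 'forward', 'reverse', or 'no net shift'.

Direction: reverse

Q₀ = 13.42 vs Keq = 29.02 ⇒ Q<K, forward
Step 1:
                   C          E          L          G
  init        0.4138     0.3148     0.8957      0.804
  Δ         -0.04444   -0.02222   -0.06666    0.06666
  eq          0.3694     0.2926      0.829     0.8707
  solve Keq expr → x = 0.02222; check Q = 29.02
Then remove 0.06636 M of E.
Step 2:
                   C          E          L          G
  init        0.3694     0.2262      0.829     0.8707
  Δ          0.01423   0.007113    0.02134   -0.02134
  eq          0.3836     0.2333     0.8504     0.8493
  solve Keq expr → x = -0.007113; check Q = 29.02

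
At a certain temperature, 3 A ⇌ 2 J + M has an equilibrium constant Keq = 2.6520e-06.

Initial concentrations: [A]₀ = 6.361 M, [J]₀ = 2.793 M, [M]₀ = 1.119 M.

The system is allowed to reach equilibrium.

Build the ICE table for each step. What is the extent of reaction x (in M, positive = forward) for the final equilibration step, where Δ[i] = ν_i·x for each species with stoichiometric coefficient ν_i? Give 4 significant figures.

Q₀ = 0.03392 vs Keq = 2.6520e-06 ⇒ Q>K, reverse
Step 1:
                   A          J          M
  I            6.361      2.793      1.119
  C            3.335     -2.223     -1.112
  E            9.696     0.5699   0.007443
  solve Keq expr → x = -1.112; check Q = 2.6520e-06

x = -1.112 M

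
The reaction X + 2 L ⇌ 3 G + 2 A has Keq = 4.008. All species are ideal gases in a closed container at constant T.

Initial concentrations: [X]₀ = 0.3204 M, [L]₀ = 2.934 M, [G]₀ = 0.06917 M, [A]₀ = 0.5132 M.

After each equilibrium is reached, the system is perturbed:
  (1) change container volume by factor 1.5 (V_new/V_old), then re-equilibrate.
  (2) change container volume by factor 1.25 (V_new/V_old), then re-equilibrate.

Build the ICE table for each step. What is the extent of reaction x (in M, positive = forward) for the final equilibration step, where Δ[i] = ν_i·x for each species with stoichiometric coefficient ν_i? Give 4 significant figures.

x = 0.003519 M

Q₀ = 3.1602e-05 vs Keq = 4.008 ⇒ Q<K, forward
Step 1:
                   X          L          G          A
  init        0.3204      2.934    0.06917     0.5132
  Δ          -0.2813    -0.5626     0.8439     0.5626
  eq         0.03909      2.371     0.9131      1.076
  solve Keq expr → x = 0.2813; check Q = 4.008
Then change container volume by factor 1.5 (V_new/V_old).
Step 2:
                   X          L          G          A
  init       0.02606      1.581     0.6087     0.7172
  Δ         -0.01118   -0.02236    0.03353    0.02236
  eq         0.01488      1.559     0.6423     0.7396
  solve Keq expr → x = 0.01118; check Q = 4.008
Then change container volume by factor 1.25 (V_new/V_old).
Step 3:
                   X          L          G          A
  init       0.01191      1.247     0.5138     0.5917
  Δ        -0.003519  -0.007038    0.01056   0.007038
  eq        0.008388       1.24     0.5244     0.5987
  solve Keq expr → x = 0.003519; check Q = 4.008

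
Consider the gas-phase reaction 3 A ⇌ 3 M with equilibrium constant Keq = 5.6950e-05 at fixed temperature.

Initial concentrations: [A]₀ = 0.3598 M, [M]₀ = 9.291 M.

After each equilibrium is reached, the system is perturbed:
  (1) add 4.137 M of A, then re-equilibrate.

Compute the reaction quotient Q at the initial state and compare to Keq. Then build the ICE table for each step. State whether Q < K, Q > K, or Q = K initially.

Q₀ = 1.7219e+04 vs Keq = 5.6950e-05 ⇒ Q>K, reverse
Step 1:
                    A           M
  init         0.3598       9.291
  Δ             8.933      -8.933
  eq            9.293      0.3575
  solve Keq expr → x = -2.978; check Q = 5.6950e-05
Then add 4.137 M of A.
Step 2:
                    A           M
  init          13.43      0.3575
  Δ           -0.1533      0.1533
  eq            13.28      0.5108
  solve Keq expr → x = 0.05109; check Q = 5.6950e-05

Q₀ = 1.7219e+04; Q > K (proceeds reverse)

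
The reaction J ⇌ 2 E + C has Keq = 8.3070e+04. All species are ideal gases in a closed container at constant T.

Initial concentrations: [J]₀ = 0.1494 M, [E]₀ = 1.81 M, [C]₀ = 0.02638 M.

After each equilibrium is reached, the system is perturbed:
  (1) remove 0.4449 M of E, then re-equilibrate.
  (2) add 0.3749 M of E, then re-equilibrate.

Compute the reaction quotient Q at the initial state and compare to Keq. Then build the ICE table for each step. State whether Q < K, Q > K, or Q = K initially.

Q₀ = 0.5785 vs Keq = 8.3070e+04 ⇒ Q<K, forward
Step 1:
                   J          E          C
  init        0.1494       1.81    0.02638
  Δ          -0.1494     0.2988     0.1494
  eq      9.4095e-06      2.109     0.1758
  solve Keq expr → x = 0.1494; check Q = 8.3070e+04
Then remove 0.4449 M of E.
Step 2:
                   J          E          C
  init    9.4095e-06      1.664     0.1758
  Δ       -3.5513e-06 7.1027e-06 3.5513e-06
  eq      5.8581e-06      1.664     0.1758
  solve Keq expr → x = 3.5513e-06; check Q = 8.3070e+04
Then add 0.3749 M of E.
Step 3:
                   J          E          C
  init    5.8581e-06      2.039     0.1758
  Δ       2.9371e-06 -5.8741e-06 -2.9371e-06
  eq      8.7952e-06      2.039     0.1758
  solve Keq expr → x = -2.9371e-06; check Q = 8.3070e+04

Q₀ = 0.5785; Q < K (proceeds forward)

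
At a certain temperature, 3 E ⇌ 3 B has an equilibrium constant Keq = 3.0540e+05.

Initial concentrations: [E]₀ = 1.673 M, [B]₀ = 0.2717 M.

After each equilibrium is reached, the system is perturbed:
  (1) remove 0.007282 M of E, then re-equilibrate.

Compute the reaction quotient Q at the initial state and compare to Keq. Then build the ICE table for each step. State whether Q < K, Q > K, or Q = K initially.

Q₀ = 0.004283; Q < K (proceeds forward)

Q₀ = 0.004283 vs Keq = 3.0540e+05 ⇒ Q<K, forward
Step 1:
                    E           B
  I             1.673      0.2717
  C            -1.645       1.645
  E           0.02846       1.916
  solve Keq expr → x = 0.5482; check Q = 3.0540e+05
Then remove 0.007282 M of E.
Step 2:
                    E           B
  I           0.02117       1.916
  C          0.007175   -0.007175
  E           0.02835       1.909
  solve Keq expr → x = -0.002392; check Q = 3.0540e+05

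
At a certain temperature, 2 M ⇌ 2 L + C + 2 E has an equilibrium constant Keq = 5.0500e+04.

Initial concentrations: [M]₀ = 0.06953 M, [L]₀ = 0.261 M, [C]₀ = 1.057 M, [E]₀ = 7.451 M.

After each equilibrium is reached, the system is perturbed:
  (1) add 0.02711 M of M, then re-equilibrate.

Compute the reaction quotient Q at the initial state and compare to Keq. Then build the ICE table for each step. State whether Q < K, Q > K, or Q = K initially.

Q₀ = 826.9; Q < K (proceeds forward)

Q₀ = 826.9 vs Keq = 5.0500e+04 ⇒ Q<K, forward
Step 1:
                    M           L           C           E
  init        0.06953       0.261       1.057       7.451
  Δ          -0.05841     0.05841      0.0292     0.05841
  eq          0.01112      0.3194       1.086       7.509
  solve Keq expr → x = 0.0292; check Q = 5.0500e+04
Then add 0.02711 M of M.
Step 2:
                    M           L           C           E
  init        0.03823      0.3194       1.086       7.509
  Δ          -0.02609     0.02609     0.01304     0.02609
  eq          0.01215      0.3455       1.099       7.535
  solve Keq expr → x = 0.01304; check Q = 5.0500e+04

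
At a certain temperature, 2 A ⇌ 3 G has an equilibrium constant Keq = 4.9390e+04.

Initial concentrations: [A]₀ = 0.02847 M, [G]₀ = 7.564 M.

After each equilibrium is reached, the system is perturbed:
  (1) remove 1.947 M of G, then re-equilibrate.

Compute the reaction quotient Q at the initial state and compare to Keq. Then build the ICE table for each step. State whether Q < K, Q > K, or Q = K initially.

Q₀ = 5.3392e+05; Q > K (proceeds reverse)

Q₀ = 5.3392e+05 vs Keq = 4.9390e+04 ⇒ Q>K, reverse
Step 1:
                    A           G
  I           0.02847       7.564
  C           0.06338    -0.09507
  E           0.09185       7.469
  solve Keq expr → x = -0.03169; check Q = 4.9390e+04
Then remove 1.947 M of G.
Step 2:
                    A           G
  I           0.09185       5.522
  C          -0.03268     0.04902
  E           0.05917       5.571
  solve Keq expr → x = 0.01634; check Q = 4.9390e+04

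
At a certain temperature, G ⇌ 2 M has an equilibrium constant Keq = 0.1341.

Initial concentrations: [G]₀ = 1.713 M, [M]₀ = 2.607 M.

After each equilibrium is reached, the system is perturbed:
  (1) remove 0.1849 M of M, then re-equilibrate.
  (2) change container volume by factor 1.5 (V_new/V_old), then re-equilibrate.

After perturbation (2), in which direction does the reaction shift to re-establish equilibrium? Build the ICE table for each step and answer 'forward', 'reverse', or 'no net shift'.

Direction: forward

Q₀ = 3.968 vs Keq = 0.1341 ⇒ Q>K, reverse
Step 1:
                    G           M
  init          1.713       2.607
  Δ             1.002      -2.004
  eq            2.715      0.6034
  solve Keq expr → x = -1.002; check Q = 0.1341
Then remove 0.1849 M of M.
Step 2:
                    G           M
  init          2.715      0.4185
  Δ          -0.08755      0.1751
  eq            2.627      0.5936
  solve Keq expr → x = 0.08755; check Q = 0.1341
Then change container volume by factor 1.5 (V_new/V_old).
Step 3:
                    G           M
  init          1.752      0.3957
  Δ          -0.04157     0.08315
  eq             1.71      0.4789
  solve Keq expr → x = 0.04157; check Q = 0.1341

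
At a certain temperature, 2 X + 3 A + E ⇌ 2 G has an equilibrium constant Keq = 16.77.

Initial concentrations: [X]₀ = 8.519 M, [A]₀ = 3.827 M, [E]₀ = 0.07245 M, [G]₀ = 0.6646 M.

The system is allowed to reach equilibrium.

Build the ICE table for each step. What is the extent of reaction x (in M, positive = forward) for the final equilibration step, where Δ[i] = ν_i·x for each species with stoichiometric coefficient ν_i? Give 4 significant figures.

Q₀ = 0.001499 vs Keq = 16.77 ⇒ Q<K, forward
Step 1:
                  X         A         E         G
  Initial     8.519     3.827   0.07245    0.6646
  Change    -0.1449   -0.2173  -0.07244    0.1449
  Equil       8.374      3.61 1.1846e-05    0.8095
  solve Keq expr → x = 0.07244; check Q = 16.77

x = 0.07244 M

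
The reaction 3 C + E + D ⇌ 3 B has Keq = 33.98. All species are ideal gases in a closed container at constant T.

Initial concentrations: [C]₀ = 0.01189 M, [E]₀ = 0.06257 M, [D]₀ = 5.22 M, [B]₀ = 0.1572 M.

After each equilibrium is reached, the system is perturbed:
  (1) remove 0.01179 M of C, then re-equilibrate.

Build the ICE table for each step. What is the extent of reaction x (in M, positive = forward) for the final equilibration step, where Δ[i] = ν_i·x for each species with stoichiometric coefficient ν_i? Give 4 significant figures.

Q₀ = 7076 vs Keq = 33.98 ⇒ Q>K, reverse
Step 1:
                   C          E          D          B
  init       0.01189    0.06257       5.22     0.1572
  Δ          0.03822    0.01274    0.01274   -0.03822
  eq         0.05011    0.07531      5.233      0.119
  solve Keq expr → x = -0.01274; check Q = 33.98
Then remove 0.01179 M of C.
Step 2:
                   C          E          D          B
  init       0.03832    0.07531      5.233      0.119
  Δ         0.007915   0.002638   0.002638  -0.007915
  eq         0.04623    0.07795      5.235     0.1111
  solve Keq expr → x = -0.002638; check Q = 33.98

x = -0.002638 M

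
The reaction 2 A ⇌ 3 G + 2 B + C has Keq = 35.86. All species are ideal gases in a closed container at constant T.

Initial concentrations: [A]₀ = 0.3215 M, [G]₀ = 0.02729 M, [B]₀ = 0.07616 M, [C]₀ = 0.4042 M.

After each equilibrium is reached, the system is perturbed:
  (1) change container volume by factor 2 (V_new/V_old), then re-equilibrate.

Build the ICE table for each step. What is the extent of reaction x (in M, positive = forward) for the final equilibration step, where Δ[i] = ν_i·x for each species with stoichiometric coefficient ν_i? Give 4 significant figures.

x = 0.002922 M

Q₀ = 4.6100e-07 vs Keq = 35.86 ⇒ Q<K, forward
Step 1:
                  A         G         B         C
  init       0.3215   0.02729   0.07616    0.4042
  Δ         -0.3054    0.4581    0.3054    0.1527
  eq        0.01608    0.4854    0.3816    0.5569
  solve Keq expr → x = 0.1527; check Q = 35.86
Then change container volume by factor 2 (V_new/V_old).
Step 2:
                  A         G         B         C
  init     0.008041    0.2427    0.1908    0.2785
  Δ       -0.005845  0.008767  0.005845  0.002922
  eq       0.002197    0.2515    0.1966    0.2814
  solve Keq expr → x = 0.002922; check Q = 35.86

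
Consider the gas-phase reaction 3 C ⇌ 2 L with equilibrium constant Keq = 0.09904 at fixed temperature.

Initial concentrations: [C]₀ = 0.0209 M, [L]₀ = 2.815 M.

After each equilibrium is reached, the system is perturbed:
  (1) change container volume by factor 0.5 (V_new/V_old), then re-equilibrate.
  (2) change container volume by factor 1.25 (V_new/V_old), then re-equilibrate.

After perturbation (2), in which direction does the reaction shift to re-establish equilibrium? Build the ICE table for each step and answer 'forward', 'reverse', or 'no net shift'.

Direction: reverse

Q₀ = 8.6800e+05 vs Keq = 0.09904 ⇒ Q>K, reverse
Step 1:
                  C         L
  init       0.0209     2.815
  Δ           2.421    -1.614
  eq          2.442     1.201
  solve Keq expr → x = -0.807; check Q = 0.09904
Then change container volume by factor 0.5 (V_new/V_old).
Step 2:
                  C         L
  init        4.884     2.402
  Δ         -0.5931    0.3954
  eq          4.291     2.797
  solve Keq expr → x = 0.1977; check Q = 0.09904
Then change container volume by factor 1.25 (V_new/V_old).
Step 3:
                  C         L
  init        3.433     2.238
  Δ          0.1523   -0.1016
  eq          3.585     2.136
  solve Keq expr → x = -0.05078; check Q = 0.09904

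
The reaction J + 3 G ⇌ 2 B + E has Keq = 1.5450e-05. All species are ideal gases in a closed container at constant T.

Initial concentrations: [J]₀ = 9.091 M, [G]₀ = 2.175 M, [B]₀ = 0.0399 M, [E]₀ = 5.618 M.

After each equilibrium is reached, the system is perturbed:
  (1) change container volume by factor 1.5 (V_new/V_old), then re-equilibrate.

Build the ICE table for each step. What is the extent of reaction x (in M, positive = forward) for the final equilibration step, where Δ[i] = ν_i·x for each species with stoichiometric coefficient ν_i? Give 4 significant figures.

Q₀ = 9.5618e-05 vs Keq = 1.5450e-05 ⇒ Q>K, reverse
Step 1:
                  J         G         B         E
  I           9.091     2.175    0.0399     5.618
  C         0.01172   0.03516  -0.02344  -0.01172
  E           9.103      2.21   0.01646     5.606
  solve Keq expr → x = -0.01172; check Q = 1.5450e-05
Then change container volume by factor 1.5 (V_new/V_old).
Step 2:
                  J         G         B         E
  I           6.068     1.473   0.01097     3.738
  C       9.9209e-04  0.002976 -0.001984 -9.9209e-04
  E           6.069     1.476  0.008987     3.737
  solve Keq expr → x = -9.9209e-04; check Q = 1.5450e-05

x = -9.9209e-04 M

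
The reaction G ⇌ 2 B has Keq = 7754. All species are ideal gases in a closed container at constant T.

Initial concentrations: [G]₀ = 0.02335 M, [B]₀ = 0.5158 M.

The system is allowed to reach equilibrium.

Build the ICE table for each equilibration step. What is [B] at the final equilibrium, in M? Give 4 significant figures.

[B]_eq = 0.5624 M

Q₀ = 11.39 vs Keq = 7754 ⇒ Q<K, forward
Step 1:
                   G          B
  init       0.02335     0.5158
  Δ         -0.02331    0.04662
  eq      4.0794e-05     0.5624
  solve Keq expr → x = 0.02331; check Q = 7754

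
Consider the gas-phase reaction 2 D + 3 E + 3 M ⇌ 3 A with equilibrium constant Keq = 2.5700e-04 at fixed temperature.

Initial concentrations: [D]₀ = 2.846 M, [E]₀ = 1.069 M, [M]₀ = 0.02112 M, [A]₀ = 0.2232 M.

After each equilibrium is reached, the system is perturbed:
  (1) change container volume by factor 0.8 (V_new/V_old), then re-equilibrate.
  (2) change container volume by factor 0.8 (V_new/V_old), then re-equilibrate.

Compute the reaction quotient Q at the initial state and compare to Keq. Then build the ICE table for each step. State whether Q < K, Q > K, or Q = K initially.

Q₀ = 119.3; Q > K (proceeds reverse)

Q₀ = 119.3 vs Keq = 2.5700e-04 ⇒ Q>K, reverse
Step 1:
                   D          E          M          A
  Initial      2.846      1.069    0.02112     0.2232
  Change      0.1257     0.1885     0.1885    -0.1885
  Equil        2.972      1.258     0.2097    0.03465
  solve Keq expr → x = -0.06285; check Q = 2.5700e-04
Then change container volume by factor 0.8 (V_new/V_old).
Step 2:
                   D          E          M          A
  Initial      3.715      1.572     0.2621    0.04331
  Change    -0.01013   -0.01519   -0.01519    0.01519
  Equil        3.704      1.557     0.2469    0.05851
  solve Keq expr → x = 0.005064; check Q = 2.5700e-04
Then change container volume by factor 0.8 (V_new/V_old).
Step 3:
                   D          E          M          A
  Initial      4.631      1.946     0.3086    0.07313
  Change    -0.01565   -0.02348   -0.02348    0.02348
  Equil        4.615      1.922     0.2851    0.09661
  solve Keq expr → x = 0.007825; check Q = 2.5700e-04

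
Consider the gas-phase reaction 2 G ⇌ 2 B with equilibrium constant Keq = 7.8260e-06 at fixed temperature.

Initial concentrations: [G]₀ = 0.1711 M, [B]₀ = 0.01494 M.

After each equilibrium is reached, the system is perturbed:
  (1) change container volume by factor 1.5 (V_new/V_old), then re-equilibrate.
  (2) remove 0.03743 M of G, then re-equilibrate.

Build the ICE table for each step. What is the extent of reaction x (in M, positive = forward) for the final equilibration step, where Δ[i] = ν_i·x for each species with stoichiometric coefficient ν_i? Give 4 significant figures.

Q₀ = 0.007624 vs Keq = 7.8260e-06 ⇒ Q>K, reverse
Step 1:
                    G           B
  I            0.1711     0.01494
  C           0.01442    -0.01442
  E            0.1855  5.1899e-04
  solve Keq expr → x = -0.007211; check Q = 7.8260e-06
Then change container volume by factor 1.5 (V_new/V_old).
Step 2:
                    G           B
  I            0.1237  3.4600e-04
  C                 0           0
  E            0.1237  3.4600e-04
  solve Keq expr → x = 0; check Q = 7.8260e-06
Then remove 0.03743 M of G.
Step 3:
                    G           B
  I           0.08625  3.4600e-04
  C        1.0442e-04 -1.0442e-04
  E           0.08636  2.4158e-04
  solve Keq expr → x = -5.2209e-05; check Q = 7.8260e-06

x = -5.2209e-05 M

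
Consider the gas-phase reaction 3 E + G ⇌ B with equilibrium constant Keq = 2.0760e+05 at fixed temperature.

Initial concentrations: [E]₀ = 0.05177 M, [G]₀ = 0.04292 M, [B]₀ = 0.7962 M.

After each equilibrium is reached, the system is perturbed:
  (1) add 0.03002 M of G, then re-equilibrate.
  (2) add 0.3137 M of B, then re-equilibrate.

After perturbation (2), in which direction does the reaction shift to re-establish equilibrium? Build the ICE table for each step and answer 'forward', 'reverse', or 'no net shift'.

Direction: reverse

Q₀ = 1.3370e+05 vs Keq = 2.0760e+05 ⇒ Q<K, forward
Step 1:
                  E         G         B
  Initial   0.05177   0.04292    0.7962
  Change  -0.006272 -0.002091  0.002091
  Equil      0.0455   0.04083    0.7983
  solve Keq expr → x = 0.002091; check Q = 2.0760e+05
Then add 0.03002 M of G.
Step 2:
                  E         G         B
  Initial    0.0455   0.07085    0.7983
  Change  -0.007163 -0.002388  0.002388
  Equil     0.03833   0.06846    0.8007
  solve Keq expr → x = 0.002388; check Q = 2.0760e+05
Then add 0.3137 M of B.
Step 3:
                  E         G         B
  Initial   0.03833   0.06846     1.114
  Change   0.004163  0.001388 -0.001388
  Equil      0.0425   0.06985     1.113
  solve Keq expr → x = -0.001388; check Q = 2.0760e+05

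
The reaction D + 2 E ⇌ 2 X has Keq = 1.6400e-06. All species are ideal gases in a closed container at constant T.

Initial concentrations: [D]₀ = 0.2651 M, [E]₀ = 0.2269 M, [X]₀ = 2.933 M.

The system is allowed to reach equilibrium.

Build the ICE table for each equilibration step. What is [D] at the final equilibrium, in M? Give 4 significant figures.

[D]_eq = 1.729 M

Q₀ = 630.3 vs Keq = 1.6400e-06 ⇒ Q>K, reverse
Step 1:
                    D           E           X
  Initial      0.2651      0.2269       2.933
  Change        1.464       2.928      -2.928
  Equil         1.729       3.155    0.005312
  solve Keq expr → x = -1.464; check Q = 1.6400e-06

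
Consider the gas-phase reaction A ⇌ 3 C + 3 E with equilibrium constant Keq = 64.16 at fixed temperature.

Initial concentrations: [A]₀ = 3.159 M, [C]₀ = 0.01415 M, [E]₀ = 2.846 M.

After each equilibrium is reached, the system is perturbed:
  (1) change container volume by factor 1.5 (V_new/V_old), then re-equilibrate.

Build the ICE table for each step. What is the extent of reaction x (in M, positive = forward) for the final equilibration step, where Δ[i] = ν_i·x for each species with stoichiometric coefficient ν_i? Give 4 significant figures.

Q₀ = 2.0674e-05 vs Keq = 64.16 ⇒ Q<K, forward
Step 1:
                   A          C          E
  Initial      3.159    0.01415      2.846
  Change     -0.4417      1.325      1.325
  Equil        2.717      1.339      4.171
  solve Keq expr → x = 0.4417; check Q = 64.16
Then change container volume by factor 1.5 (V_new/V_old).
Step 2:
                   A          C          E
  Initial      1.812     0.8929      2.781
  Change      -0.177      0.531      0.531
  Equil        1.635      1.424      3.312
  solve Keq expr → x = 0.177; check Q = 64.16

x = 0.177 M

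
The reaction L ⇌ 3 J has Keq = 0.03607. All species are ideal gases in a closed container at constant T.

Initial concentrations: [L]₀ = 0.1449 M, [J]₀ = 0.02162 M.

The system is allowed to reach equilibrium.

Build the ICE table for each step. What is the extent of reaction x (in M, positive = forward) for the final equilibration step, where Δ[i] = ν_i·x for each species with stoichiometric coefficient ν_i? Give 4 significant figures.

x = 0.04406 M

Q₀ = 6.9743e-05 vs Keq = 0.03607 ⇒ Q<K, forward
Step 1:
                  L         J
  init       0.1449   0.02162
  Δ        -0.04406    0.1322
  eq         0.1008    0.1538
  solve Keq expr → x = 0.04406; check Q = 0.03607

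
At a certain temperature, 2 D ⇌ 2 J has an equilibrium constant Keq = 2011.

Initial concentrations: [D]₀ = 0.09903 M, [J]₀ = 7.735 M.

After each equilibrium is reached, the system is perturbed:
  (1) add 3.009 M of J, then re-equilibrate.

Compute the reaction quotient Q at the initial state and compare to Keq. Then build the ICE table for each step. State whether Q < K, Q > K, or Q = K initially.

Q₀ = 6101 vs Keq = 2011 ⇒ Q>K, reverse
Step 1:
                    D           J
  Initial     0.09903       7.735
  Change      0.07185    -0.07185
  Equil        0.1709       7.663
  solve Keq expr → x = -0.03593; check Q = 2011
Then add 3.009 M of J.
Step 2:
                    D           J
  Initial      0.1709       10.67
  Change      0.06564    -0.06564
  Equil        0.2365       10.61
  solve Keq expr → x = -0.03282; check Q = 2011

Q₀ = 6101; Q > K (proceeds reverse)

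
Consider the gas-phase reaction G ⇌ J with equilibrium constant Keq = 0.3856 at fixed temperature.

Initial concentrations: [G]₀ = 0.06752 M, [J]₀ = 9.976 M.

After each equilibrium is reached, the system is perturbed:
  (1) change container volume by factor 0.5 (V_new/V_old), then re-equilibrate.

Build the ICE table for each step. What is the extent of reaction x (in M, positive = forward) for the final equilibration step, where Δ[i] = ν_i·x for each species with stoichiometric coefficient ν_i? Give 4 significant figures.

Q₀ = 147.7 vs Keq = 0.3856 ⇒ Q>K, reverse
Step 1:
                    G           J
  init        0.06752       9.976
  Δ             7.181      -7.181
  eq            7.248       2.795
  solve Keq expr → x = -7.181; check Q = 0.3856
Then change container volume by factor 0.5 (V_new/V_old).
Step 2:
                    G           J
  init           14.5        5.59
  Δ                 0           0
  eq             14.5        5.59
  solve Keq expr → x = 0; check Q = 0.3856

x = 0 M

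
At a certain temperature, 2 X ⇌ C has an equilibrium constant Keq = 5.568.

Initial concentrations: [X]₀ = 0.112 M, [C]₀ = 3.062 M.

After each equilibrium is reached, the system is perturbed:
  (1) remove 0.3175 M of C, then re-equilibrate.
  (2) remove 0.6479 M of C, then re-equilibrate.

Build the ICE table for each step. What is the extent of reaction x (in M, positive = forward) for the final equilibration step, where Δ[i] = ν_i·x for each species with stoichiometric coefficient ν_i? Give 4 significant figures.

Q₀ = 244.1 vs Keq = 5.568 ⇒ Q>K, reverse
Step 1:
                    X           C
  init          0.112       3.062
  Δ            0.5928     -0.2964
  eq           0.7048       2.766
  solve Keq expr → x = -0.2964; check Q = 5.568
Then remove 0.3175 M of C.
Step 2:
                    X           C
  init         0.7048       2.448
  Δ          -0.03905     0.01952
  eq           0.6657       2.468
  solve Keq expr → x = 0.01952; check Q = 5.568
Then remove 0.6479 M of C.
Step 3:
                    X           C
  init         0.6657        1.82
  Δ          -0.08723     0.04361
  eq           0.5785       1.863
  solve Keq expr → x = 0.04361; check Q = 5.568

x = 0.04361 M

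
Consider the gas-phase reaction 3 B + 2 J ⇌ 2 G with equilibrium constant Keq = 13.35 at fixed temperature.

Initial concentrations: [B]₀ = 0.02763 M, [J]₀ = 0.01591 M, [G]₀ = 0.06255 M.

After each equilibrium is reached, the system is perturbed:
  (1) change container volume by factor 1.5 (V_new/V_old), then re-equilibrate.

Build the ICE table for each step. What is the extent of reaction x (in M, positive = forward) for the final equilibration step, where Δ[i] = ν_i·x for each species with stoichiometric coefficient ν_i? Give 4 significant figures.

x = -0.00116 M

Q₀ = 7.3278e+05 vs Keq = 13.35 ⇒ Q>K, reverse
Step 1:
                   B          J          G
  init       0.02763    0.01591    0.06255
  Δ          0.08032    0.05355   -0.05355
  eq           0.108    0.06946   0.009002
  solve Keq expr → x = -0.02677; check Q = 13.35
Then change container volume by factor 1.5 (V_new/V_old).
Step 2:
                   B          J          G
  init       0.07197    0.04631   0.006001
  Δ         0.003479   0.002319  -0.002319
  eq         0.07545    0.04862   0.003682
  solve Keq expr → x = -0.00116; check Q = 13.35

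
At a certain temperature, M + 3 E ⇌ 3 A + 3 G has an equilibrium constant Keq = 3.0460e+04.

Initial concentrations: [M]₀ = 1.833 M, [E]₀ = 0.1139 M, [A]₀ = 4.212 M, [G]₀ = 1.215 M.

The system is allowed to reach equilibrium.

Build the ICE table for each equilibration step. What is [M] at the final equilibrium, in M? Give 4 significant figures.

[M]_eq = 1.839 M

Q₀ = 4.9483e+04 vs Keq = 3.0460e+04 ⇒ Q>K, reverse
Step 1:
                   M          E          A          G
  init         1.833     0.1139      4.212      1.215
  Δ         0.005798     0.0174    -0.0174    -0.0174
  eq           1.839     0.1313      4.195      1.198
  solve Keq expr → x = -0.005798; check Q = 3.0460e+04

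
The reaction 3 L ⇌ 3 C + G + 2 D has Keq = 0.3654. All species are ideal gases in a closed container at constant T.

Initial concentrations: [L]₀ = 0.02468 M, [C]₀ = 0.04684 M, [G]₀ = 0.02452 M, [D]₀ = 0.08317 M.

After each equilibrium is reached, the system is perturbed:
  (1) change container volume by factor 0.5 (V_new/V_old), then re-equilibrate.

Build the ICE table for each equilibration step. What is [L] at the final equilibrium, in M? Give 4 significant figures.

Q₀ = 0.001159 vs Keq = 0.3654 ⇒ Q<K, forward
Step 1:
                    L           C           G           D
  init        0.02468     0.04684     0.02452     0.08317
  Δ          -0.01868     0.01868    0.006226     0.01245
  eq         0.006003     0.06552     0.03075     0.09562
  solve Keq expr → x = 0.006226; check Q = 0.3654
Then change container volume by factor 0.5 (V_new/V_old).
Step 2:
                    L           C           G           D
  init        0.01201       0.131     0.06149      0.1912
  Δ          0.009414   -0.009414   -0.003138   -0.006276
  eq          0.02142      0.1216     0.05835       0.185
  solve Keq expr → x = -0.003138; check Q = 0.3654

[L]_eq = 0.02142 M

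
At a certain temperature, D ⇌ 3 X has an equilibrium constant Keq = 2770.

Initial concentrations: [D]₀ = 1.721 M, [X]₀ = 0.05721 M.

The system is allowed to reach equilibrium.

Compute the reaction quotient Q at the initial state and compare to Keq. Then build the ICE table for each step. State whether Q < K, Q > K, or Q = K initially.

Q₀ = 1.0880e-04 vs Keq = 2770 ⇒ Q<K, forward
Step 1:
                   D          X
  I            1.721    0.05721
  C           -1.674      5.021
  E          0.04728      5.078
  solve Keq expr → x = 1.674; check Q = 2770

Q₀ = 1.0880e-04; Q < K (proceeds forward)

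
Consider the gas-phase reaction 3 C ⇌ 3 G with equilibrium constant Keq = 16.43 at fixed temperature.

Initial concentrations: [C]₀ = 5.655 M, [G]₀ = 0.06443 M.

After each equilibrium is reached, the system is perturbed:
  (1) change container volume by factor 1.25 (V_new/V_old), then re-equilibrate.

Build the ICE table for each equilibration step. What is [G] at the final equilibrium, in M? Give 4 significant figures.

[G]_eq = 3.284 M

Q₀ = 1.4790e-06 vs Keq = 16.43 ⇒ Q<K, forward
Step 1:
                    C           G
  I             5.655     0.06443
  C             -4.04        4.04
  E             1.615       4.105
  solve Keq expr → x = 1.347; check Q = 16.43
Then change container volume by factor 1.25 (V_new/V_old).
Step 2:
                    C           G
  I             1.292       3.284
  C                 0           0
  E             1.292       3.284
  solve Keq expr → x = 0; check Q = 16.43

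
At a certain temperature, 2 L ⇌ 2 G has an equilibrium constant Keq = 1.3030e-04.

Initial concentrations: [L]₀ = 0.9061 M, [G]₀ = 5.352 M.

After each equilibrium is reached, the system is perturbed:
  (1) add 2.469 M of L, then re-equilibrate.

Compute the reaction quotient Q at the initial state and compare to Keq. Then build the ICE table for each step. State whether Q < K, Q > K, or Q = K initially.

Q₀ = 34.89 vs Keq = 1.3030e-04 ⇒ Q>K, reverse
Step 1:
                  L         G
  init       0.9061     5.352
  Δ           5.281    -5.281
  eq          6.187   0.07063
  solve Keq expr → x = -2.641; check Q = 1.3030e-04
Then add 2.469 M of L.
Step 2:
                  L         G
  init        8.656   0.07063
  Δ        -0.02787   0.02787
  eq          8.629   0.09849
  solve Keq expr → x = 0.01393; check Q = 1.3030e-04

Q₀ = 34.89; Q > K (proceeds reverse)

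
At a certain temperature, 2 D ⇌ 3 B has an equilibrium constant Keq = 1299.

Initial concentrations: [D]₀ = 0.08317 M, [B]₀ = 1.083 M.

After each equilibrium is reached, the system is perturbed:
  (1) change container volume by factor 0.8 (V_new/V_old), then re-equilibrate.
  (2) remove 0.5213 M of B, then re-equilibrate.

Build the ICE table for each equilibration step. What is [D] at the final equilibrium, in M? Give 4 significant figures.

Q₀ = 183.6 vs Keq = 1299 ⇒ Q<K, forward
Step 1:
                  D         B
  I         0.08317     1.083
  C        -0.04868   0.07303
  E         0.03449     1.156
  solve Keq expr → x = 0.02434; check Q = 1299
Then change container volume by factor 0.8 (V_new/V_old).
Step 2:
                  D         B
  I         0.04311     1.445
  C        0.004733   -0.0071
  E         0.04784     1.438
  solve Keq expr → x = -0.002367; check Q = 1299
Then remove 0.5213 M of B.
Step 3:
                  D         B
  I         0.04784    0.9166
  C        -0.02216   0.03323
  E         0.02569    0.9499
  solve Keq expr → x = 0.01108; check Q = 1299

[D]_eq = 0.02569 M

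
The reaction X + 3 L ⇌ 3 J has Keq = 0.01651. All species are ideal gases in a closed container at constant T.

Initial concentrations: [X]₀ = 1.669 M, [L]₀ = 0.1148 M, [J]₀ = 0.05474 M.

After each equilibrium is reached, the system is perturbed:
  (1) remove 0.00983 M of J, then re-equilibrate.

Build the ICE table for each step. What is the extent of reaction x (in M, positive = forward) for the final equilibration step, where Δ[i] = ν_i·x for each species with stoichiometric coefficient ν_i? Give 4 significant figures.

x = 0.002511 M

Q₀ = 0.06496 vs Keq = 0.01651 ⇒ Q>K, reverse
Step 1:
                  X         L         J
  I           1.669    0.1148   0.05474
  C        0.005127   0.01538  -0.01538
  E           1.674    0.1302   0.03936
  solve Keq expr → x = -0.005127; check Q = 0.01651
Then remove 0.00983 M of J.
Step 2:
                  X         L         J
  I           1.674    0.1302   0.02953
  C       -0.002511 -0.007534  0.007534
  E           1.672    0.1226   0.03706
  solve Keq expr → x = 0.002511; check Q = 0.01651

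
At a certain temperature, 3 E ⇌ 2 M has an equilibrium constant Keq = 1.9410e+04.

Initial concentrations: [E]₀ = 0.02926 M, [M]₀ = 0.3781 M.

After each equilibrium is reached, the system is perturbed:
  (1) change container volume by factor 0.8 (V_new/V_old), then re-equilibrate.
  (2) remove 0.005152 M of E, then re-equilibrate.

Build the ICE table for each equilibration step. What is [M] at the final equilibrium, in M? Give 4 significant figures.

[M]_eq = 0.4784 M

Q₀ = 5707 vs Keq = 1.9410e+04 ⇒ Q<K, forward
Step 1:
                    E           M
  Initial     0.02926      0.3781
  Change    -0.009585     0.00639
  Equil       0.01968      0.3845
  solve Keq expr → x = 0.003195; check Q = 1.9410e+04
Then change container volume by factor 0.8 (V_new/V_old).
Step 2:
                    E           M
  Initial     0.02459      0.4806
  Change    -0.001726    0.001151
  Equil       0.02287      0.4818
  solve Keq expr → x = 5.7550e-04; check Q = 1.9410e+04
Then remove 0.005152 M of E.
Step 3:
                    E           M
  Initial     0.01772      0.4818
  Change     0.005045   -0.003364
  Equil       0.02276      0.4784
  solve Keq expr → x = -0.001682; check Q = 1.9410e+04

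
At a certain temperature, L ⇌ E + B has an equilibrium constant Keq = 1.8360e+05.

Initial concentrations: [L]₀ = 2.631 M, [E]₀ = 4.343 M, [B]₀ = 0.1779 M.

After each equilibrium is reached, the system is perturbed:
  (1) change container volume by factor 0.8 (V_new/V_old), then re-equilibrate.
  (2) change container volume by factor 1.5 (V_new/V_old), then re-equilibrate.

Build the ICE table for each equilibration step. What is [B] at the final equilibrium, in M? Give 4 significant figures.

[B]_eq = 2.341 M

Q₀ = 0.2937 vs Keq = 1.8360e+05 ⇒ Q<K, forward
Step 1:
                  L         E         B
  init        2.631     4.343    0.1779
  Δ          -2.631     2.631     2.631
  eq      1.0669e-04     6.974     2.809
  solve Keq expr → x = 2.631; check Q = 1.8360e+05
Then change container volume by factor 0.8 (V_new/V_old).
Step 2:
                  L         E         B
  init    1.3336e-04     8.717     3.511
  Δ       3.3338e-05 -3.3338e-05 -3.3338e-05
  eq      1.6670e-04     8.717     3.511
  solve Keq expr → x = -3.3338e-05; check Q = 1.8360e+05
Then change container volume by factor 1.5 (V_new/V_old).
Step 3:
                  L         E         B
  init    1.1113e-04     5.812     2.341
  Δ       -3.7043e-05 3.7043e-05 3.7043e-05
  eq      7.4091e-05     5.812     2.341
  solve Keq expr → x = 3.7043e-05; check Q = 1.8360e+05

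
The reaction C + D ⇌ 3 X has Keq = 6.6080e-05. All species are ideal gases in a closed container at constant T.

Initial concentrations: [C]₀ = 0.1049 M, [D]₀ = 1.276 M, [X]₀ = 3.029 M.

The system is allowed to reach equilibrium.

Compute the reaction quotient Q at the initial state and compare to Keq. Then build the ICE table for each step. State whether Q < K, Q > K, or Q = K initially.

Q₀ = 207.6; Q > K (proceeds reverse)

Q₀ = 207.6 vs Keq = 6.6080e-05 ⇒ Q>K, reverse
Step 1:
                  C         D         X
  Initial    0.1049     1.276     3.029
  Change     0.9914    0.9914    -2.974
  Equil       1.096     2.267   0.05477
  solve Keq expr → x = -0.9914; check Q = 6.6080e-05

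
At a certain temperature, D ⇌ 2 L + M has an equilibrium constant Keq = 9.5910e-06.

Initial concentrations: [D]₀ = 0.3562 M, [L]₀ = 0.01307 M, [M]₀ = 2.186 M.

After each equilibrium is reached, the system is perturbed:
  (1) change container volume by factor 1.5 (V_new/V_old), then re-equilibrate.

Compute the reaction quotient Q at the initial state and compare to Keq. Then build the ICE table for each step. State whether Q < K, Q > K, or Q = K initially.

Q₀ = 0.001048 vs Keq = 9.5910e-06 ⇒ Q>K, reverse
Step 1:
                  D         L         M
  init       0.3562   0.01307     2.186
  Δ        0.005904  -0.01181 -0.005904
  eq         0.3621  0.001262      2.18
  solve Keq expr → x = -0.005904; check Q = 9.5910e-06
Then change container volume by factor 1.5 (V_new/V_old).
Step 2:
                  D         L         M
  init       0.2414 8.4143e-04     1.453
  Δ       -2.1004e-04 4.2008e-04 2.1004e-04
  eq         0.2412  0.001262     1.454
  solve Keq expr → x = 2.1004e-04; check Q = 9.5910e-06

Q₀ = 0.001048; Q > K (proceeds reverse)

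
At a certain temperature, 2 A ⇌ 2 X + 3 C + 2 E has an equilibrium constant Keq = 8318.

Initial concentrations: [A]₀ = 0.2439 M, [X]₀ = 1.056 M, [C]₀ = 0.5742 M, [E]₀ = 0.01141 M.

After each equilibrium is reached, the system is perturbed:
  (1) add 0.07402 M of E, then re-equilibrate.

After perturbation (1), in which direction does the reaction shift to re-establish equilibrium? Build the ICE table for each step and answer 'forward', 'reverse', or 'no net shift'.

Q₀ = 4.6202e-04 vs Keq = 8318 ⇒ Q<K, forward
Step 1:
                   A          X          C          E
  init        0.2439      1.056     0.5742    0.01141
  Δ          -0.2407     0.2407      0.361     0.2407
  eq        0.003241      1.297     0.9352     0.2521
  solve Keq expr → x = 0.1203; check Q = 8318
Then add 0.07402 M of E.
Step 2:
                   A          X          C          E
  init      0.003241      1.297     0.9352     0.3261
  Δ       9.2750e-04 -9.2750e-04  -0.001391 -9.2750e-04
  eq        0.004169      1.296     0.9338     0.3252
  solve Keq expr → x = -4.6375e-04; check Q = 8318

Direction: reverse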